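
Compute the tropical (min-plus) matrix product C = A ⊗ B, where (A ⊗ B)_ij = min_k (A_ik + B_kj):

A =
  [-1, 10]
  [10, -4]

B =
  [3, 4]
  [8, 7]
A ⊗ B =
  [2, 3]
  [4, 3]

Apply the min-plus product entry-by-entry:
  C[0][0] = min over k of (A[0][0] + B[0][0] = -1 + 3 = 2, A[0][1] + B[1][0] = 10 + 8 = 18) = 2 (attained at k = 0)
  C[0][1] = min over k of (A[0][0] + B[0][1] = -1 + 4 = 3, A[0][1] + B[1][1] = 10 + 7 = 17) = 3 (attained at k = 0)
  C[1][0] = min over k of (A[1][0] + B[0][0] = 10 + 3 = 13, A[1][1] + B[1][0] = -4 + 8 = 4) = 4 (attained at k = 1)
  C[1][1] = min over k of (A[1][0] + B[0][1] = 10 + 4 = 14, A[1][1] + B[1][1] = -4 + 7 = 3) = 3 (attained at k = 1)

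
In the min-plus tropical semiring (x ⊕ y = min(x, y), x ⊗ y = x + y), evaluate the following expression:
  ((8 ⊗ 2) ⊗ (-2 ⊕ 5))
((8 ⊗ 2) ⊗ (-2 ⊕ 5)) = 8

Expand innermost to outermost. Recall ⊕ takes the minimum of its arguments and ⊗ takes their sum. Working out the expression ((8 ⊗ 2) ⊗ (-2 ⊕ 5)) gives 8.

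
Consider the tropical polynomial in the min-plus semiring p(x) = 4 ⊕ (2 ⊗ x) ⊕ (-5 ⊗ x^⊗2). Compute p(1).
p(1) = -3

A tropical monomial a ⊗ x^⊗i evaluates to a + i · x. Evaluating each term at x = 1:
  Term 0 contributes 4 + 0 · 1 = 4
  Term 1 contributes 2 + 1 · 1 = 3
  Term 2 contributes -5 + 2 · 1 = -3
p(1) = ⊕ of these = min[4, 3, -3] = -3.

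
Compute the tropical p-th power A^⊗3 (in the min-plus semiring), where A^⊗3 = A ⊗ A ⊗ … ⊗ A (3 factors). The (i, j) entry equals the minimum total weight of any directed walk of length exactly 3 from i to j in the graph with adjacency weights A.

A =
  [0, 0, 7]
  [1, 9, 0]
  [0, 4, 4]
A^⊗3 =
  [0, 0, 0]
  [0, 0, 1]
  [0, 0, 0]

Each entry (A^⊗3)_ij equals the minimum over all length-3 walks i = v_0 → v_1 → … → v_3 = j of Σ_t A[v_t][v_{t+1}]. For example, for (i, j) = (0, 2) we minimise over 9 possible intermediate vertex sequences; the minimum is 0, attained along the walk 0 → 0 → 1 → 2.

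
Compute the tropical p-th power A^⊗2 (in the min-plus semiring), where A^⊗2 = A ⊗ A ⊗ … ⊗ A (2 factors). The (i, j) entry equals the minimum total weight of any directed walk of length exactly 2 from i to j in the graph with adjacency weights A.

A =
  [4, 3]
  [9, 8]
A^⊗2 =
  [8, 7]
  [13, 12]

Each entry (A^⊗2)_ij equals the minimum over all length-2 walks i = v_0 → v_1 → … → v_2 = j of Σ_t A[v_t][v_{t+1}]. For example, for (i, j) = (0, 1) we minimise over 2 possible intermediate vertex sequences; the minimum is 7, attained along the walk 0 → 0 → 1.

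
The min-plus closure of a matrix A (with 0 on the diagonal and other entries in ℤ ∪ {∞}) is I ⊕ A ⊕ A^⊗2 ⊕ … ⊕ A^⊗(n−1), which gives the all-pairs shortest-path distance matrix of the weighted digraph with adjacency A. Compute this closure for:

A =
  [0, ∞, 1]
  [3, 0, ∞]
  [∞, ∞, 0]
Closure =
  [0, ∞, 1]
  [3, 0, 4]
  [∞, ∞, 0]

This is the Floyd-Warshall all-pairs shortest-path computation. For each intermediate vertex k = 0, 1, …, 2, update dist[i][j] ← min(dist[i][j], dist[i][k] + dist[k][j]). The final matrix gives, for each (i, j), the minimum total weight of any directed path from i to j (possibly empty when i = j).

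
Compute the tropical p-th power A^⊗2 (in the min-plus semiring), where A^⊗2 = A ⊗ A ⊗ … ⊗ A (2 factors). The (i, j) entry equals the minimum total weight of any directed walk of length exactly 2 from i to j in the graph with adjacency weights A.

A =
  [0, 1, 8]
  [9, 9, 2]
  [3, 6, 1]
A^⊗2 =
  [0, 1, 3]
  [5, 8, 3]
  [3, 4, 2]

Each entry (A^⊗2)_ij equals the minimum over all length-2 walks i = v_0 → v_1 → … → v_2 = j of Σ_t A[v_t][v_{t+1}]. For example, for (i, j) = (0, 2) we minimise over 3 possible intermediate vertex sequences; the minimum is 3, attained along the walk 0 → 1 → 2.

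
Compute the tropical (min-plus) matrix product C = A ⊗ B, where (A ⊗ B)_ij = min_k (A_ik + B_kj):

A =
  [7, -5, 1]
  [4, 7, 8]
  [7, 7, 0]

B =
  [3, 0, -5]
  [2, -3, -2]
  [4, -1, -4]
A ⊗ B =
  [-3, -8, -7]
  [7, 4, -1]
  [4, -1, -4]

Apply the min-plus product entry-by-entry:
  C[0][0] = min over k of (A[0][0] + B[0][0] = 7 + 3 = 10, A[0][1] + B[1][0] = -5 + 2 = -3, A[0][2] + B[2][0] = 1 + 4 = 5) = -3 (attained at k = 1)
  C[0][1] = min over k of (A[0][0] + B[0][1] = 7 + 0 = 7, A[0][1] + B[1][1] = -5 + -3 = -8, A[0][2] + B[2][1] = 1 + -1 = 0) = -8 (attained at k = 1)
  C[0][2] = min over k of (A[0][0] + B[0][2] = 7 + -5 = 2, A[0][1] + B[1][2] = -5 + -2 = -7, A[0][2] + B[2][2] = 1 + -4 = -3) = -7 (attained at k = 1)
  C[1][0] = min over k of (A[1][0] + B[0][0] = 4 + 3 = 7, A[1][1] + B[1][0] = 7 + 2 = 9, A[1][2] + B[2][0] = 8 + 4 = 12) = 7 (attained at k = 0)
  C[1][1] = min over k of (A[1][0] + B[0][1] = 4 + 0 = 4, A[1][1] + B[1][1] = 7 + -3 = 4, A[1][2] + B[2][1] = 8 + -1 = 7) = 4 (attained at k = 0)
  C[1][2] = min over k of (A[1][0] + B[0][2] = 4 + -5 = -1, A[1][1] + B[1][2] = 7 + -2 = 5, A[1][2] + B[2][2] = 8 + -4 = 4) = -1 (attained at k = 0)
  C[2][0] = min over k of (A[2][0] + B[0][0] = 7 + 3 = 10, A[2][1] + B[1][0] = 7 + 2 = 9, A[2][2] + B[2][0] = 0 + 4 = 4) = 4 (attained at k = 2)
  C[2][1] = min over k of (A[2][0] + B[0][1] = 7 + 0 = 7, A[2][1] + B[1][1] = 7 + -3 = 4, A[2][2] + B[2][1] = 0 + -1 = -1) = -1 (attained at k = 2)
  C[2][2] = min over k of (A[2][0] + B[0][2] = 7 + -5 = 2, A[2][1] + B[1][2] = 7 + -2 = 5, A[2][2] + B[2][2] = 0 + -4 = -4) = -4 (attained at k = 2)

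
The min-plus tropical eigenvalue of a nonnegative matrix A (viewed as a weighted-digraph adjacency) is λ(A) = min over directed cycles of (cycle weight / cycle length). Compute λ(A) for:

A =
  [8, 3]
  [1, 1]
λ(A) = 1

Enumerate directed cycles and compute their means (weight / length). Sample:
  cycle 0 → 0: weight = 8, length = 1, mean = 8/1 ≈ 8.000
  cycle 1 → 1: weight = 1, length = 1, mean = 1/1 ≈ 1.000
  cycle 0 → 1 → 0: weight = 4, length = 2, mean = 4/2 ≈ 2.000
  cycle 1 → 0 → 1: weight = 4, length = 2, mean = 4/2 ≈ 2.000
Minimum mean = 1.000, attained e.g. along the cycle 1 → 1 with weight 1 and length 1. So λ(A) = 1/1 = 1.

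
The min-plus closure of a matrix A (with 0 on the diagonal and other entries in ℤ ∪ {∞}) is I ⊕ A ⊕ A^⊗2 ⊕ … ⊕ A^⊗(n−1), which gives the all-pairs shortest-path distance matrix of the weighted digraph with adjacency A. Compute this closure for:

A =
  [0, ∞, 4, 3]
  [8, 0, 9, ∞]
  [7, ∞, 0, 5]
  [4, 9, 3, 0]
Closure =
  [0, 12, 4, 3]
  [8, 0, 9, 11]
  [7, 14, 0, 5]
  [4, 9, 3, 0]

This is the Floyd-Warshall all-pairs shortest-path computation. For each intermediate vertex k = 0, 1, …, 3, update dist[i][j] ← min(dist[i][j], dist[i][k] + dist[k][j]). The final matrix gives, for each (i, j), the minimum total weight of any directed path from i to j (possibly empty when i = j).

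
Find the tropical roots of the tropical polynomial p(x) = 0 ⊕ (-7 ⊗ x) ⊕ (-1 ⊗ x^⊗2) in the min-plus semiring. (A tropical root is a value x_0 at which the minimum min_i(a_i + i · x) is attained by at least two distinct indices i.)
Roots: {-6, 7}

Each tropical root is a break point of the lower envelope of the lines y = a_i + i · x (there are 3 lines, with slopes 0, 1, ..., 2). Only the lines that attain the minimum somewhere contribute to roots; other lines are dominated. Here the surviving (envelope) indices are i = 2, i = 1, i = 0.
Intersections between consecutive envelope lines give the roots: for adjacent envelope indices i < j the intersection is x = (a_i − a_j) / (j − i). Reading off the sorted break points: {-6, 7}.
Verification: at each break x_0, at least two indices attain the minimum of min_i(a_i + i · x_0).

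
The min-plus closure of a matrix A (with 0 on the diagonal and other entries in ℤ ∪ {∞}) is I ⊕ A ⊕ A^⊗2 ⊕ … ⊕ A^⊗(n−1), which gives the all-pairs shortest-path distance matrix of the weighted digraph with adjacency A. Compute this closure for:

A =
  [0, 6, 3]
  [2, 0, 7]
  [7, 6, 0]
Closure =
  [0, 6, 3]
  [2, 0, 5]
  [7, 6, 0]

This is the Floyd-Warshall all-pairs shortest-path computation. For each intermediate vertex k = 0, 1, …, 2, update dist[i][j] ← min(dist[i][j], dist[i][k] + dist[k][j]). The final matrix gives, for each (i, j), the minimum total weight of any directed path from i to j (possibly empty when i = j).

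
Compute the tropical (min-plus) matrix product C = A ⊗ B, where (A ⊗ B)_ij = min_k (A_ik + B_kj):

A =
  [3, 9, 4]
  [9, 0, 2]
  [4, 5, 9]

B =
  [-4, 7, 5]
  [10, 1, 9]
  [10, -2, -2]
A ⊗ B =
  [-1, 2, 2]
  [5, 0, 0]
  [0, 6, 7]

Apply the min-plus product entry-by-entry:
  C[0][0] = min over k of (A[0][0] + B[0][0] = 3 + -4 = -1, A[0][1] + B[1][0] = 9 + 10 = 19, A[0][2] + B[2][0] = 4 + 10 = 14) = -1 (attained at k = 0)
  C[0][1] = min over k of (A[0][0] + B[0][1] = 3 + 7 = 10, A[0][1] + B[1][1] = 9 + 1 = 10, A[0][2] + B[2][1] = 4 + -2 = 2) = 2 (attained at k = 2)
  C[0][2] = min over k of (A[0][0] + B[0][2] = 3 + 5 = 8, A[0][1] + B[1][2] = 9 + 9 = 18, A[0][2] + B[2][2] = 4 + -2 = 2) = 2 (attained at k = 2)
  C[1][0] = min over k of (A[1][0] + B[0][0] = 9 + -4 = 5, A[1][1] + B[1][0] = 0 + 10 = 10, A[1][2] + B[2][0] = 2 + 10 = 12) = 5 (attained at k = 0)
  C[1][1] = min over k of (A[1][0] + B[0][1] = 9 + 7 = 16, A[1][1] + B[1][1] = 0 + 1 = 1, A[1][2] + B[2][1] = 2 + -2 = 0) = 0 (attained at k = 2)
  C[1][2] = min over k of (A[1][0] + B[0][2] = 9 + 5 = 14, A[1][1] + B[1][2] = 0 + 9 = 9, A[1][2] + B[2][2] = 2 + -2 = 0) = 0 (attained at k = 2)
  C[2][0] = min over k of (A[2][0] + B[0][0] = 4 + -4 = 0, A[2][1] + B[1][0] = 5 + 10 = 15, A[2][2] + B[2][0] = 9 + 10 = 19) = 0 (attained at k = 0)
  C[2][1] = min over k of (A[2][0] + B[0][1] = 4 + 7 = 11, A[2][1] + B[1][1] = 5 + 1 = 6, A[2][2] + B[2][1] = 9 + -2 = 7) = 6 (attained at k = 1)
  C[2][2] = min over k of (A[2][0] + B[0][2] = 4 + 5 = 9, A[2][1] + B[1][2] = 5 + 9 = 14, A[2][2] + B[2][2] = 9 + -2 = 7) = 7 (attained at k = 2)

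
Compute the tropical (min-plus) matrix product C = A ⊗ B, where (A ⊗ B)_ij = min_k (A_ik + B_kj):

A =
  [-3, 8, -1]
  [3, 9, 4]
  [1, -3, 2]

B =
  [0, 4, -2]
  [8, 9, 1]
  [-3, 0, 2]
A ⊗ B =
  [-4, -1, -5]
  [1, 4, 1]
  [-1, 2, -2]

Apply the min-plus product entry-by-entry:
  C[0][0] = min over k of (A[0][0] + B[0][0] = -3 + 0 = -3, A[0][1] + B[1][0] = 8 + 8 = 16, A[0][2] + B[2][0] = -1 + -3 = -4) = -4 (attained at k = 2)
  C[0][1] = min over k of (A[0][0] + B[0][1] = -3 + 4 = 1, A[0][1] + B[1][1] = 8 + 9 = 17, A[0][2] + B[2][1] = -1 + 0 = -1) = -1 (attained at k = 2)
  C[0][2] = min over k of (A[0][0] + B[0][2] = -3 + -2 = -5, A[0][1] + B[1][2] = 8 + 1 = 9, A[0][2] + B[2][2] = -1 + 2 = 1) = -5 (attained at k = 0)
  C[1][0] = min over k of (A[1][0] + B[0][0] = 3 + 0 = 3, A[1][1] + B[1][0] = 9 + 8 = 17, A[1][2] + B[2][0] = 4 + -3 = 1) = 1 (attained at k = 2)
  C[1][1] = min over k of (A[1][0] + B[0][1] = 3 + 4 = 7, A[1][1] + B[1][1] = 9 + 9 = 18, A[1][2] + B[2][1] = 4 + 0 = 4) = 4 (attained at k = 2)
  C[1][2] = min over k of (A[1][0] + B[0][2] = 3 + -2 = 1, A[1][1] + B[1][2] = 9 + 1 = 10, A[1][2] + B[2][2] = 4 + 2 = 6) = 1 (attained at k = 0)
  C[2][0] = min over k of (A[2][0] + B[0][0] = 1 + 0 = 1, A[2][1] + B[1][0] = -3 + 8 = 5, A[2][2] + B[2][0] = 2 + -3 = -1) = -1 (attained at k = 2)
  C[2][1] = min over k of (A[2][0] + B[0][1] = 1 + 4 = 5, A[2][1] + B[1][1] = -3 + 9 = 6, A[2][2] + B[2][1] = 2 + 0 = 2) = 2 (attained at k = 2)
  C[2][2] = min over k of (A[2][0] + B[0][2] = 1 + -2 = -1, A[2][1] + B[1][2] = -3 + 1 = -2, A[2][2] + B[2][2] = 2 + 2 = 4) = -2 (attained at k = 1)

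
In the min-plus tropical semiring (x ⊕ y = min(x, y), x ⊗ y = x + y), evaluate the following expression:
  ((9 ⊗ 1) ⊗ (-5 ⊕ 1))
((9 ⊗ 1) ⊗ (-5 ⊕ 1)) = 5

Expand innermost to outermost. Recall ⊕ takes the minimum of its arguments and ⊗ takes their sum. Working out the expression ((9 ⊗ 1) ⊗ (-5 ⊕ 1)) gives 5.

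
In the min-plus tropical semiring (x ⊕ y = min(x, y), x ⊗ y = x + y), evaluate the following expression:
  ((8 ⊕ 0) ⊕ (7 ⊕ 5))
((8 ⊕ 0) ⊕ (7 ⊕ 5)) = 0

Expand innermost to outermost. Recall ⊕ takes the minimum of its arguments and ⊗ takes their sum. Working out the expression ((8 ⊕ 0) ⊕ (7 ⊕ 5)) gives 0.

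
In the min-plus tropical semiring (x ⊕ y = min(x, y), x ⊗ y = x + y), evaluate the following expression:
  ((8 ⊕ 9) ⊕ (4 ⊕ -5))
((8 ⊕ 9) ⊕ (4 ⊕ -5)) = -5

Expand innermost to outermost. Recall ⊕ takes the minimum of its arguments and ⊗ takes their sum. Working out the expression ((8 ⊕ 9) ⊕ (4 ⊕ -5)) gives -5.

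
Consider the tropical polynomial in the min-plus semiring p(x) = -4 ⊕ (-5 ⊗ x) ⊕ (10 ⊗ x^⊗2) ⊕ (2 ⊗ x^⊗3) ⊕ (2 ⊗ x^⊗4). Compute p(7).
p(7) = -4

A tropical monomial a ⊗ x^⊗i evaluates to a + i · x. Evaluating each term at x = 7:
  Term 0 contributes -4 + 0 · 7 = -4
  Term 1 contributes -5 + 1 · 7 = 2
  Term 2 contributes 10 + 2 · 7 = 24
  Term 3 contributes 2 + 3 · 7 = 23
  Term 4 contributes 2 + 4 · 7 = 30
p(7) = ⊕ of these = min[-4, 2, 24, 23, 30] = -4.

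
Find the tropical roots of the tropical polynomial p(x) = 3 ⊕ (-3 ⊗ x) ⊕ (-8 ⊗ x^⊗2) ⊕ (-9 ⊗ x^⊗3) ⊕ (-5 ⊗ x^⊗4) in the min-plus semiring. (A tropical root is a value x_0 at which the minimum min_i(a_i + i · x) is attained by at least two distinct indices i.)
Roots: {-4, 1, 5, 6}

Each tropical root is a break point of the lower envelope of the lines y = a_i + i · x (there are 5 lines, with slopes 0, 1, ..., 4). Only the lines that attain the minimum somewhere contribute to roots; other lines are dominated. Here the surviving (envelope) indices are i = 4, i = 3, i = 2, i = 1, i = 0.
Intersections between consecutive envelope lines give the roots: for adjacent envelope indices i < j the intersection is x = (a_i − a_j) / (j − i). Reading off the sorted break points: {-4, 1, 5, 6}.
Verification: at each break x_0, at least two indices attain the minimum of min_i(a_i + i · x_0).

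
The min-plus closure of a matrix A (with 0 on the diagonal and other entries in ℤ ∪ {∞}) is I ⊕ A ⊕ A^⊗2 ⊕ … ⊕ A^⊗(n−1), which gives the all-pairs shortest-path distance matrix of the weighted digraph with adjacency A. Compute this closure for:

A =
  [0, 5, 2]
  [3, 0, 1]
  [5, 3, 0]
Closure =
  [0, 5, 2]
  [3, 0, 1]
  [5, 3, 0]

This is the Floyd-Warshall all-pairs shortest-path computation. For each intermediate vertex k = 0, 1, …, 2, update dist[i][j] ← min(dist[i][j], dist[i][k] + dist[k][j]). The final matrix gives, for each (i, j), the minimum total weight of any directed path from i to j (possibly empty when i = j).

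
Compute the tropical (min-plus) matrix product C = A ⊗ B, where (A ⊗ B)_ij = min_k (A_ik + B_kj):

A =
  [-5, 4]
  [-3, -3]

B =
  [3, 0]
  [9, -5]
A ⊗ B =
  [-2, -5]
  [0, -8]

Apply the min-plus product entry-by-entry:
  C[0][0] = min over k of (A[0][0] + B[0][0] = -5 + 3 = -2, A[0][1] + B[1][0] = 4 + 9 = 13) = -2 (attained at k = 0)
  C[0][1] = min over k of (A[0][0] + B[0][1] = -5 + 0 = -5, A[0][1] + B[1][1] = 4 + -5 = -1) = -5 (attained at k = 0)
  C[1][0] = min over k of (A[1][0] + B[0][0] = -3 + 3 = 0, A[1][1] + B[1][0] = -3 + 9 = 6) = 0 (attained at k = 0)
  C[1][1] = min over k of (A[1][0] + B[0][1] = -3 + 0 = -3, A[1][1] + B[1][1] = -3 + -5 = -8) = -8 (attained at k = 1)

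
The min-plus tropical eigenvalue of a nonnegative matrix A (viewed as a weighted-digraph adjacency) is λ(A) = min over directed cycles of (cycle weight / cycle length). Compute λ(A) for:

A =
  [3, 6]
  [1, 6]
λ(A) = 3

Enumerate directed cycles and compute their means (weight / length). Sample:
  cycle 0 → 0: weight = 3, length = 1, mean = 3/1 ≈ 3.000
  cycle 1 → 1: weight = 6, length = 1, mean = 6/1 ≈ 6.000
  cycle 0 → 1 → 0: weight = 7, length = 2, mean = 7/2 ≈ 3.500
  cycle 1 → 0 → 1: weight = 7, length = 2, mean = 7/2 ≈ 3.500
Minimum mean = 3.000, attained e.g. along the cycle 0 → 0 with weight 3 and length 1. So λ(A) = 3/1 = 3.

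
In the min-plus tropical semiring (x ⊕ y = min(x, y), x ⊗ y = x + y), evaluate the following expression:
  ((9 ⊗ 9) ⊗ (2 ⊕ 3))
((9 ⊗ 9) ⊗ (2 ⊕ 3)) = 20

Expand innermost to outermost. Recall ⊕ takes the minimum of its arguments and ⊗ takes their sum. Working out the expression ((9 ⊗ 9) ⊗ (2 ⊕ 3)) gives 20.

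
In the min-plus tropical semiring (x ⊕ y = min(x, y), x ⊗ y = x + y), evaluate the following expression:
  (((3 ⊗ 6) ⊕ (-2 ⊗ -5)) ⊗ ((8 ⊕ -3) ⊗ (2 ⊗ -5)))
(((3 ⊗ 6) ⊕ (-2 ⊗ -5)) ⊗ ((8 ⊕ -3) ⊗ (2 ⊗ -5))) = -13

Expand innermost to outermost. Recall ⊕ takes the minimum of its arguments and ⊗ takes their sum. Working out the expression (((3 ⊗ 6) ⊕ (-2 ⊗ -5)) ⊗ ((8 ⊕ -3) ⊗ (2 ⊗ -5))) gives -13.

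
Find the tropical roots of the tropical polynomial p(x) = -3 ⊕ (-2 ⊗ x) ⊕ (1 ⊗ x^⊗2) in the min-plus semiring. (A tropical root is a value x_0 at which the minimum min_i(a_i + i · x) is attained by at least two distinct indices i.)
Roots: {-3, -1}

Each tropical root is a break point of the lower envelope of the lines y = a_i + i · x (there are 3 lines, with slopes 0, 1, ..., 2). Only the lines that attain the minimum somewhere contribute to roots; other lines are dominated. Here the surviving (envelope) indices are i = 2, i = 1, i = 0.
Intersections between consecutive envelope lines give the roots: for adjacent envelope indices i < j the intersection is x = (a_i − a_j) / (j − i). Reading off the sorted break points: {-3, -1}.
Verification: at each break x_0, at least two indices attain the minimum of min_i(a_i + i · x_0).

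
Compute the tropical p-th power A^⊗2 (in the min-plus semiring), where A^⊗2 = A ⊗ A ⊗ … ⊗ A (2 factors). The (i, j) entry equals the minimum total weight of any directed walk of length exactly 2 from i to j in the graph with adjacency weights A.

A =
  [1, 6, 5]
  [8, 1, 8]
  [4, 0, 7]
A^⊗2 =
  [2, 5, 6]
  [9, 2, 9]
  [5, 1, 8]

Each entry (A^⊗2)_ij equals the minimum over all length-2 walks i = v_0 → v_1 → … → v_2 = j of Σ_t A[v_t][v_{t+1}]. For example, for (i, j) = (0, 2) we minimise over 3 possible intermediate vertex sequences; the minimum is 6, attained along the walk 0 → 0 → 2.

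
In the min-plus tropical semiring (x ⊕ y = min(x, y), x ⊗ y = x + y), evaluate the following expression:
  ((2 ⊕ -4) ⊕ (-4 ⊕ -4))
((2 ⊕ -4) ⊕ (-4 ⊕ -4)) = -4

Expand innermost to outermost. Recall ⊕ takes the minimum of its arguments and ⊗ takes their sum. Working out the expression ((2 ⊕ -4) ⊕ (-4 ⊕ -4)) gives -4.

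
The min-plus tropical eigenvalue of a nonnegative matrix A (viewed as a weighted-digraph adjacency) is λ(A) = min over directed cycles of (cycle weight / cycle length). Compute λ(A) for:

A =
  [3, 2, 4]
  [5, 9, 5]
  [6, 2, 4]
λ(A) = 3

Enumerate directed cycles and compute their means (weight / length). Sample:
  cycle 0 → 0: weight = 3, length = 1, mean = 3/1 ≈ 3.000
  cycle 1 → 1: weight = 9, length = 1, mean = 9/1 ≈ 9.000
  cycle 2 → 2: weight = 4, length = 1, mean = 4/1 ≈ 4.000
  cycle 0 → 1 → 0: weight = 7, length = 2, mean = 7/2 ≈ 3.500
  cycle 0 → 2 → 0: weight = 10, length = 2, mean = 10/2 ≈ 5.000
  cycle 1 → 0 → 1: weight = 7, length = 2, mean = 7/2 ≈ 3.500
Minimum mean = 3.000, attained e.g. along the cycle 0 → 0 with weight 3 and length 1. So λ(A) = 3/1 = 3.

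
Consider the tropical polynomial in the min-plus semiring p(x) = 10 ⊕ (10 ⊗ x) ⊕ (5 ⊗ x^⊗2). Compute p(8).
p(8) = 10

A tropical monomial a ⊗ x^⊗i evaluates to a + i · x. Evaluating each term at x = 8:
  Term 0 contributes 10 + 0 · 8 = 10
  Term 1 contributes 10 + 1 · 8 = 18
  Term 2 contributes 5 + 2 · 8 = 21
p(8) = ⊕ of these = min[10, 18, 21] = 10.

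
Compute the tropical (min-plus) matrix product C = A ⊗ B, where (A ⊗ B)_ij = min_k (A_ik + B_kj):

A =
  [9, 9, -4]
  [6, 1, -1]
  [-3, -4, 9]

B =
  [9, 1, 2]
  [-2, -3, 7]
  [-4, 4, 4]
A ⊗ B =
  [-8, 0, 0]
  [-5, -2, 3]
  [-6, -7, -1]

Apply the min-plus product entry-by-entry:
  C[0][0] = min over k of (A[0][0] + B[0][0] = 9 + 9 = 18, A[0][1] + B[1][0] = 9 + -2 = 7, A[0][2] + B[2][0] = -4 + -4 = -8) = -8 (attained at k = 2)
  C[0][1] = min over k of (A[0][0] + B[0][1] = 9 + 1 = 10, A[0][1] + B[1][1] = 9 + -3 = 6, A[0][2] + B[2][1] = -4 + 4 = 0) = 0 (attained at k = 2)
  C[0][2] = min over k of (A[0][0] + B[0][2] = 9 + 2 = 11, A[0][1] + B[1][2] = 9 + 7 = 16, A[0][2] + B[2][2] = -4 + 4 = 0) = 0 (attained at k = 2)
  C[1][0] = min over k of (A[1][0] + B[0][0] = 6 + 9 = 15, A[1][1] + B[1][0] = 1 + -2 = -1, A[1][2] + B[2][0] = -1 + -4 = -5) = -5 (attained at k = 2)
  C[1][1] = min over k of (A[1][0] + B[0][1] = 6 + 1 = 7, A[1][1] + B[1][1] = 1 + -3 = -2, A[1][2] + B[2][1] = -1 + 4 = 3) = -2 (attained at k = 1)
  C[1][2] = min over k of (A[1][0] + B[0][2] = 6 + 2 = 8, A[1][1] + B[1][2] = 1 + 7 = 8, A[1][2] + B[2][2] = -1 + 4 = 3) = 3 (attained at k = 2)
  C[2][0] = min over k of (A[2][0] + B[0][0] = -3 + 9 = 6, A[2][1] + B[1][0] = -4 + -2 = -6, A[2][2] + B[2][0] = 9 + -4 = 5) = -6 (attained at k = 1)
  C[2][1] = min over k of (A[2][0] + B[0][1] = -3 + 1 = -2, A[2][1] + B[1][1] = -4 + -3 = -7, A[2][2] + B[2][1] = 9 + 4 = 13) = -7 (attained at k = 1)
  C[2][2] = min over k of (A[2][0] + B[0][2] = -3 + 2 = -1, A[2][1] + B[1][2] = -4 + 7 = 3, A[2][2] + B[2][2] = 9 + 4 = 13) = -1 (attained at k = 0)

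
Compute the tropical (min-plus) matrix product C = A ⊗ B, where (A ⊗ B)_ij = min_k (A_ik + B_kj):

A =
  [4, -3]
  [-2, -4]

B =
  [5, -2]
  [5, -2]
A ⊗ B =
  [2, -5]
  [1, -6]

Apply the min-plus product entry-by-entry:
  C[0][0] = min over k of (A[0][0] + B[0][0] = 4 + 5 = 9, A[0][1] + B[1][0] = -3 + 5 = 2) = 2 (attained at k = 1)
  C[0][1] = min over k of (A[0][0] + B[0][1] = 4 + -2 = 2, A[0][1] + B[1][1] = -3 + -2 = -5) = -5 (attained at k = 1)
  C[1][0] = min over k of (A[1][0] + B[0][0] = -2 + 5 = 3, A[1][1] + B[1][0] = -4 + 5 = 1) = 1 (attained at k = 1)
  C[1][1] = min over k of (A[1][0] + B[0][1] = -2 + -2 = -4, A[1][1] + B[1][1] = -4 + -2 = -6) = -6 (attained at k = 1)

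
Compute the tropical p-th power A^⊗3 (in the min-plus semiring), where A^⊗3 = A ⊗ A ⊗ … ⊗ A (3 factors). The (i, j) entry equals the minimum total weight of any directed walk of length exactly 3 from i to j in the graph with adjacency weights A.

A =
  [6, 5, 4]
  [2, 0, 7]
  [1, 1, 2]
A^⊗3 =
  [7, 5, 8]
  [2, 0, 6]
  [3, 1, 6]

Each entry (A^⊗3)_ij equals the minimum over all length-3 walks i = v_0 → v_1 → … → v_3 = j of Σ_t A[v_t][v_{t+1}]. For example, for (i, j) = (0, 2) we minimise over 9 possible intermediate vertex sequences; the minimum is 8, attained along the walk 0 → 2 → 2 → 2.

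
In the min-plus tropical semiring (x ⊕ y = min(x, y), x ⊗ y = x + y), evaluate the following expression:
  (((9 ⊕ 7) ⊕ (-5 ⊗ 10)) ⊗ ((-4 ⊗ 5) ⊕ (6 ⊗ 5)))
(((9 ⊕ 7) ⊕ (-5 ⊗ 10)) ⊗ ((-4 ⊗ 5) ⊕ (6 ⊗ 5))) = 6

Expand innermost to outermost. Recall ⊕ takes the minimum of its arguments and ⊗ takes their sum. Working out the expression (((9 ⊕ 7) ⊕ (-5 ⊗ 10)) ⊗ ((-4 ⊗ 5) ⊕ (6 ⊗ 5))) gives 6.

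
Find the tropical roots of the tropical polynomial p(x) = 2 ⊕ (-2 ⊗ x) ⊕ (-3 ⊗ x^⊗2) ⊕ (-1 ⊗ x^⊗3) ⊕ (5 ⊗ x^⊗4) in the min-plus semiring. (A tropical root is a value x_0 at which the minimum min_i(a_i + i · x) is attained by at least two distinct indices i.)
Roots: {-6, -2, 1, 4}

Each tropical root is a break point of the lower envelope of the lines y = a_i + i · x (there are 5 lines, with slopes 0, 1, ..., 4). Only the lines that attain the minimum somewhere contribute to roots; other lines are dominated. Here the surviving (envelope) indices are i = 4, i = 3, i = 2, i = 1, i = 0.
Intersections between consecutive envelope lines give the roots: for adjacent envelope indices i < j the intersection is x = (a_i − a_j) / (j − i). Reading off the sorted break points: {-6, -2, 1, 4}.
Verification: at each break x_0, at least two indices attain the minimum of min_i(a_i + i · x_0).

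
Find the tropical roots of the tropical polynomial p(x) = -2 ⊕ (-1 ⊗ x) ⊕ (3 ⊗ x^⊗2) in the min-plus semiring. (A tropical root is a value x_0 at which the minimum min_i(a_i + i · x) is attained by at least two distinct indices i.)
Roots: {-4, -1}

Each tropical root is a break point of the lower envelope of the lines y = a_i + i · x (there are 3 lines, with slopes 0, 1, ..., 2). Only the lines that attain the minimum somewhere contribute to roots; other lines are dominated. Here the surviving (envelope) indices are i = 2, i = 1, i = 0.
Intersections between consecutive envelope lines give the roots: for adjacent envelope indices i < j the intersection is x = (a_i − a_j) / (j − i). Reading off the sorted break points: {-4, -1}.
Verification: at each break x_0, at least two indices attain the minimum of min_i(a_i + i · x_0).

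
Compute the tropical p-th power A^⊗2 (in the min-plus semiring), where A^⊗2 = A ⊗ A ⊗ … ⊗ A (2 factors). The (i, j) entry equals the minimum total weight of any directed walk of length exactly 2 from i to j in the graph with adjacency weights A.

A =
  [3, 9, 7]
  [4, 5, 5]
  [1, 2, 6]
A^⊗2 =
  [6, 9, 10]
  [6, 7, 10]
  [4, 7, 7]

Each entry (A^⊗2)_ij equals the minimum over all length-2 walks i = v_0 → v_1 → … → v_2 = j of Σ_t A[v_t][v_{t+1}]. For example, for (i, j) = (0, 2) we minimise over 3 possible intermediate vertex sequences; the minimum is 10, attained along the walk 0 → 0 → 2.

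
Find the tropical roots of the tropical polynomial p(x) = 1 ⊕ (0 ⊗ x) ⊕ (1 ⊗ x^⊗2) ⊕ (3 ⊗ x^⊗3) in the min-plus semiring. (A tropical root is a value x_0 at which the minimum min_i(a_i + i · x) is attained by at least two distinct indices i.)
Roots: {-2, -1, 1}

Each tropical root is a break point of the lower envelope of the lines y = a_i + i · x (there are 4 lines, with slopes 0, 1, ..., 3). Only the lines that attain the minimum somewhere contribute to roots; other lines are dominated. Here the surviving (envelope) indices are i = 3, i = 2, i = 1, i = 0.
Intersections between consecutive envelope lines give the roots: for adjacent envelope indices i < j the intersection is x = (a_i − a_j) / (j − i). Reading off the sorted break points: {-2, -1, 1}.
Verification: at each break x_0, at least two indices attain the minimum of min_i(a_i + i · x_0).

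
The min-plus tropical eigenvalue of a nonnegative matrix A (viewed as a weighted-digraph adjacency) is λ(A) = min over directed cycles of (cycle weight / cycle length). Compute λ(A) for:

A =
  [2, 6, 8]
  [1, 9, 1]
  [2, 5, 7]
λ(A) = 2

Enumerate directed cycles and compute their means (weight / length). Sample:
  cycle 0 → 0: weight = 2, length = 1, mean = 2/1 ≈ 2.000
  cycle 1 → 1: weight = 9, length = 1, mean = 9/1 ≈ 9.000
  cycle 2 → 2: weight = 7, length = 1, mean = 7/1 ≈ 7.000
  cycle 0 → 1 → 0: weight = 7, length = 2, mean = 7/2 ≈ 3.500
  cycle 0 → 2 → 0: weight = 10, length = 2, mean = 10/2 ≈ 5.000
  cycle 1 → 0 → 1: weight = 7, length = 2, mean = 7/2 ≈ 3.500
Minimum mean = 2.000, attained e.g. along the cycle 0 → 0 with weight 2 and length 1. So λ(A) = 2/1 = 2.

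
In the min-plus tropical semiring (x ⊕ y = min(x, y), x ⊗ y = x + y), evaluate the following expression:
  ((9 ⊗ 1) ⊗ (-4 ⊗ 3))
((9 ⊗ 1) ⊗ (-4 ⊗ 3)) = 9

Expand innermost to outermost. Recall ⊕ takes the minimum of its arguments and ⊗ takes their sum. Working out the expression ((9 ⊗ 1) ⊗ (-4 ⊗ 3)) gives 9.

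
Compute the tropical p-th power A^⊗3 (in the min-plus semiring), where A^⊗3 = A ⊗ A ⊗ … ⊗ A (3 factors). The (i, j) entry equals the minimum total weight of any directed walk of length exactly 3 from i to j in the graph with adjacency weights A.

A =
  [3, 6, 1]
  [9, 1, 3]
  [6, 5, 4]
A^⊗3 =
  [9, 7, 7]
  [10, 3, 5]
  [12, 7, 9]

Each entry (A^⊗3)_ij equals the minimum over all length-3 walks i = v_0 → v_1 → … → v_3 = j of Σ_t A[v_t][v_{t+1}]. For example, for (i, j) = (0, 2) we minimise over 9 possible intermediate vertex sequences; the minimum is 7, attained along the walk 0 → 0 → 0 → 2.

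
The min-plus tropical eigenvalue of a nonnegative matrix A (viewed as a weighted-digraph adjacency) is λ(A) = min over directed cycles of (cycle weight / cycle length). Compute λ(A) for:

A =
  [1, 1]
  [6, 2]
λ(A) = 1

Enumerate directed cycles and compute their means (weight / length). Sample:
  cycle 0 → 0: weight = 1, length = 1, mean = 1/1 ≈ 1.000
  cycle 1 → 1: weight = 2, length = 1, mean = 2/1 ≈ 2.000
  cycle 0 → 1 → 0: weight = 7, length = 2, mean = 7/2 ≈ 3.500
  cycle 1 → 0 → 1: weight = 7, length = 2, mean = 7/2 ≈ 3.500
Minimum mean = 1.000, attained e.g. along the cycle 0 → 0 with weight 1 and length 1. So λ(A) = 1/1 = 1.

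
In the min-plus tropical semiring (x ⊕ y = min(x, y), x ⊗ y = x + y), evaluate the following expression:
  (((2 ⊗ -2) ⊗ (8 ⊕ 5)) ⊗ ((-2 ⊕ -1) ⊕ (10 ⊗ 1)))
(((2 ⊗ -2) ⊗ (8 ⊕ 5)) ⊗ ((-2 ⊕ -1) ⊕ (10 ⊗ 1))) = 3

Expand innermost to outermost. Recall ⊕ takes the minimum of its arguments and ⊗ takes their sum. Working out the expression (((2 ⊗ -2) ⊗ (8 ⊕ 5)) ⊗ ((-2 ⊕ -1) ⊕ (10 ⊗ 1))) gives 3.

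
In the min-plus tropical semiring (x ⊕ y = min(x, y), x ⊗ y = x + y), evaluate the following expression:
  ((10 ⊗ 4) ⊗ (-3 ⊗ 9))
((10 ⊗ 4) ⊗ (-3 ⊗ 9)) = 20

Expand innermost to outermost. Recall ⊕ takes the minimum of its arguments and ⊗ takes their sum. Working out the expression ((10 ⊗ 4) ⊗ (-3 ⊗ 9)) gives 20.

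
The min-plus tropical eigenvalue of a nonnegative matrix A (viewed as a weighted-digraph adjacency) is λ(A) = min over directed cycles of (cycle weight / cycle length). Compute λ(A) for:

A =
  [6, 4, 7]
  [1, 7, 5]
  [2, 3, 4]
λ(A) = 5/2

Enumerate directed cycles and compute their means (weight / length). Sample:
  cycle 0 → 0: weight = 6, length = 1, mean = 6/1 ≈ 6.000
  cycle 1 → 1: weight = 7, length = 1, mean = 7/1 ≈ 7.000
  cycle 2 → 2: weight = 4, length = 1, mean = 4/1 ≈ 4.000
  cycle 0 → 1 → 0: weight = 5, length = 2, mean = 5/2 ≈ 2.500
  cycle 0 → 2 → 0: weight = 9, length = 2, mean = 9/2 ≈ 4.500
  cycle 1 → 0 → 1: weight = 5, length = 2, mean = 5/2 ≈ 2.500
Minimum mean = 2.500, attained e.g. along the cycle 0 → 1 → 0 with weight 5 and length 2. So λ(A) = 5/2 = 5/2.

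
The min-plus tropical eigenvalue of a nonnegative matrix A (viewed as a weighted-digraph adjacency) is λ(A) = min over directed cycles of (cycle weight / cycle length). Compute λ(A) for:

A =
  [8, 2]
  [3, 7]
λ(A) = 5/2

Enumerate directed cycles and compute their means (weight / length). Sample:
  cycle 0 → 0: weight = 8, length = 1, mean = 8/1 ≈ 8.000
  cycle 1 → 1: weight = 7, length = 1, mean = 7/1 ≈ 7.000
  cycle 0 → 1 → 0: weight = 5, length = 2, mean = 5/2 ≈ 2.500
  cycle 1 → 0 → 1: weight = 5, length = 2, mean = 5/2 ≈ 2.500
Minimum mean = 2.500, attained e.g. along the cycle 0 → 1 → 0 with weight 5 and length 2. So λ(A) = 5/2 = 5/2.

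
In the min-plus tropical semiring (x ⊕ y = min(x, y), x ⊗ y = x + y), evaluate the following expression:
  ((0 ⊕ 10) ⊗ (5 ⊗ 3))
((0 ⊕ 10) ⊗ (5 ⊗ 3)) = 8

Expand innermost to outermost. Recall ⊕ takes the minimum of its arguments and ⊗ takes their sum. Working out the expression ((0 ⊕ 10) ⊗ (5 ⊗ 3)) gives 8.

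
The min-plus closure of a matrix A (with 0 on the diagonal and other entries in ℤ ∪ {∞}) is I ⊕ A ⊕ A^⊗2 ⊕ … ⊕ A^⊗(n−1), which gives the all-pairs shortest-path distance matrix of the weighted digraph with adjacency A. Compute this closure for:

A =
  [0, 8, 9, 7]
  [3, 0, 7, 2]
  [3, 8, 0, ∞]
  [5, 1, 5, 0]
Closure =
  [0, 8, 9, 7]
  [3, 0, 7, 2]
  [3, 8, 0, 10]
  [4, 1, 5, 0]

This is the Floyd-Warshall all-pairs shortest-path computation. For each intermediate vertex k = 0, 1, …, 3, update dist[i][j] ← min(dist[i][j], dist[i][k] + dist[k][j]). The final matrix gives, for each (i, j), the minimum total weight of any directed path from i to j (possibly empty when i = j).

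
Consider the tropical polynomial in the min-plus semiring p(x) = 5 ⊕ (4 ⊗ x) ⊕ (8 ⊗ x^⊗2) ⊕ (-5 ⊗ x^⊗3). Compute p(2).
p(2) = 1

A tropical monomial a ⊗ x^⊗i evaluates to a + i · x. Evaluating each term at x = 2:
  Term 0 contributes 5 + 0 · 2 = 5
  Term 1 contributes 4 + 1 · 2 = 6
  Term 2 contributes 8 + 2 · 2 = 12
  Term 3 contributes -5 + 3 · 2 = 1
p(2) = ⊕ of these = min[5, 6, 12, 1] = 1.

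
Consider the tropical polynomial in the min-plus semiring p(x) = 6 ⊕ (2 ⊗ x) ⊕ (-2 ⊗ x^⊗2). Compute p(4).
p(4) = 6

A tropical monomial a ⊗ x^⊗i evaluates to a + i · x. Evaluating each term at x = 4:
  Term 0 contributes 6 + 0 · 4 = 6
  Term 1 contributes 2 + 1 · 4 = 6
  Term 2 contributes -2 + 2 · 4 = 6
p(4) = ⊕ of these = min[6, 6, 6] = 6.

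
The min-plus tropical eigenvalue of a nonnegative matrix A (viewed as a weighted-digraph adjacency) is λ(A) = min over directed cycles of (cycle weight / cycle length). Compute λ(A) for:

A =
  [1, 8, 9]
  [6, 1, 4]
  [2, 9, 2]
λ(A) = 1

Enumerate directed cycles and compute their means (weight / length). Sample:
  cycle 0 → 0: weight = 1, length = 1, mean = 1/1 ≈ 1.000
  cycle 1 → 1: weight = 1, length = 1, mean = 1/1 ≈ 1.000
  cycle 2 → 2: weight = 2, length = 1, mean = 2/1 ≈ 2.000
  cycle 0 → 1 → 0: weight = 14, length = 2, mean = 14/2 ≈ 7.000
  cycle 0 → 2 → 0: weight = 11, length = 2, mean = 11/2 ≈ 5.500
  cycle 1 → 0 → 1: weight = 14, length = 2, mean = 14/2 ≈ 7.000
Minimum mean = 1.000, attained e.g. along the cycle 0 → 0 with weight 1 and length 1. So λ(A) = 1/1 = 1.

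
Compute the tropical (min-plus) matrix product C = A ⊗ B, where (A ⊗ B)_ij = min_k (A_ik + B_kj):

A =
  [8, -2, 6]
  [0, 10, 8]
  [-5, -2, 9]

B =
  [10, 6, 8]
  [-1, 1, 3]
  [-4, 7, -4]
A ⊗ B =
  [-3, -1, 1]
  [4, 6, 4]
  [-3, -1, 1]

Apply the min-plus product entry-by-entry:
  C[0][0] = min over k of (A[0][0] + B[0][0] = 8 + 10 = 18, A[0][1] + B[1][0] = -2 + -1 = -3, A[0][2] + B[2][0] = 6 + -4 = 2) = -3 (attained at k = 1)
  C[0][1] = min over k of (A[0][0] + B[0][1] = 8 + 6 = 14, A[0][1] + B[1][1] = -2 + 1 = -1, A[0][2] + B[2][1] = 6 + 7 = 13) = -1 (attained at k = 1)
  C[0][2] = min over k of (A[0][0] + B[0][2] = 8 + 8 = 16, A[0][1] + B[1][2] = -2 + 3 = 1, A[0][2] + B[2][2] = 6 + -4 = 2) = 1 (attained at k = 1)
  C[1][0] = min over k of (A[1][0] + B[0][0] = 0 + 10 = 10, A[1][1] + B[1][0] = 10 + -1 = 9, A[1][2] + B[2][0] = 8 + -4 = 4) = 4 (attained at k = 2)
  C[1][1] = min over k of (A[1][0] + B[0][1] = 0 + 6 = 6, A[1][1] + B[1][1] = 10 + 1 = 11, A[1][2] + B[2][1] = 8 + 7 = 15) = 6 (attained at k = 0)
  C[1][2] = min over k of (A[1][0] + B[0][2] = 0 + 8 = 8, A[1][1] + B[1][2] = 10 + 3 = 13, A[1][2] + B[2][2] = 8 + -4 = 4) = 4 (attained at k = 2)
  C[2][0] = min over k of (A[2][0] + B[0][0] = -5 + 10 = 5, A[2][1] + B[1][0] = -2 + -1 = -3, A[2][2] + B[2][0] = 9 + -4 = 5) = -3 (attained at k = 1)
  C[2][1] = min over k of (A[2][0] + B[0][1] = -5 + 6 = 1, A[2][1] + B[1][1] = -2 + 1 = -1, A[2][2] + B[2][1] = 9 + 7 = 16) = -1 (attained at k = 1)
  C[2][2] = min over k of (A[2][0] + B[0][2] = -5 + 8 = 3, A[2][1] + B[1][2] = -2 + 3 = 1, A[2][2] + B[2][2] = 9 + -4 = 5) = 1 (attained at k = 1)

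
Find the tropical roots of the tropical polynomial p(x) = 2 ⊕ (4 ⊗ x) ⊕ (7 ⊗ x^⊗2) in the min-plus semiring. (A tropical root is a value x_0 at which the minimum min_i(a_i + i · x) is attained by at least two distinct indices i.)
Roots: {-3, -2}

Each tropical root is a break point of the lower envelope of the lines y = a_i + i · x (there are 3 lines, with slopes 0, 1, ..., 2). Only the lines that attain the minimum somewhere contribute to roots; other lines are dominated. Here the surviving (envelope) indices are i = 2, i = 1, i = 0.
Intersections between consecutive envelope lines give the roots: for adjacent envelope indices i < j the intersection is x = (a_i − a_j) / (j − i). Reading off the sorted break points: {-3, -2}.
Verification: at each break x_0, at least two indices attain the minimum of min_i(a_i + i · x_0).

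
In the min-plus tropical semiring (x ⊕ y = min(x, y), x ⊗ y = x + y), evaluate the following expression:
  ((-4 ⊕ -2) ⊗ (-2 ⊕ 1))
((-4 ⊕ -2) ⊗ (-2 ⊕ 1)) = -6

Expand innermost to outermost. Recall ⊕ takes the minimum of its arguments and ⊗ takes their sum. Working out the expression ((-4 ⊕ -2) ⊗ (-2 ⊕ 1)) gives -6.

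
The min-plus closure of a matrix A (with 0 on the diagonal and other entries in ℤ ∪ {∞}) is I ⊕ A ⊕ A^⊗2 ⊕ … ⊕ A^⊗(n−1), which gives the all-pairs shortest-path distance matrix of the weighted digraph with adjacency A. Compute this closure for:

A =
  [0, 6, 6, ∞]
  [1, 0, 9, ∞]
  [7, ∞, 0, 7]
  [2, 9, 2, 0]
Closure =
  [0, 6, 6, 13]
  [1, 0, 7, 14]
  [7, 13, 0, 7]
  [2, 8, 2, 0]

This is the Floyd-Warshall all-pairs shortest-path computation. For each intermediate vertex k = 0, 1, …, 3, update dist[i][j] ← min(dist[i][j], dist[i][k] + dist[k][j]). The final matrix gives, for each (i, j), the minimum total weight of any directed path from i to j (possibly empty when i = j).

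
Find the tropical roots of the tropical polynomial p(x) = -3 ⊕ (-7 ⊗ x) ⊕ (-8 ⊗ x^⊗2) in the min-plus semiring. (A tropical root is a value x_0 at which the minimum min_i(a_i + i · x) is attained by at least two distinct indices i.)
Roots: {1, 4}

Each tropical root is a break point of the lower envelope of the lines y = a_i + i · x (there are 3 lines, with slopes 0, 1, ..., 2). Only the lines that attain the minimum somewhere contribute to roots; other lines are dominated. Here the surviving (envelope) indices are i = 2, i = 1, i = 0.
Intersections between consecutive envelope lines give the roots: for adjacent envelope indices i < j the intersection is x = (a_i − a_j) / (j − i). Reading off the sorted break points: {1, 4}.
Verification: at each break x_0, at least two indices attain the minimum of min_i(a_i + i · x_0).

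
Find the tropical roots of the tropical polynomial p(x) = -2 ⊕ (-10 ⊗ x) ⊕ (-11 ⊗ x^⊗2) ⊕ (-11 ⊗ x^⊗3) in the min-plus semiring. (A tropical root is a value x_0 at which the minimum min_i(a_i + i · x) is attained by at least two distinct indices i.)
Roots: {0, 1, 8}

Each tropical root is a break point of the lower envelope of the lines y = a_i + i · x (there are 4 lines, with slopes 0, 1, ..., 3). Only the lines that attain the minimum somewhere contribute to roots; other lines are dominated. Here the surviving (envelope) indices are i = 3, i = 2, i = 1, i = 0.
Intersections between consecutive envelope lines give the roots: for adjacent envelope indices i < j the intersection is x = (a_i − a_j) / (j − i). Reading off the sorted break points: {0, 1, 8}.
Verification: at each break x_0, at least two indices attain the minimum of min_i(a_i + i · x_0).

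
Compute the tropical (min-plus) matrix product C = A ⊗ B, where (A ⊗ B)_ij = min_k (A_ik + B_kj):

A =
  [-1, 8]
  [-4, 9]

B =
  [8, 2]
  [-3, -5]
A ⊗ B =
  [5, 1]
  [4, -2]

Apply the min-plus product entry-by-entry:
  C[0][0] = min over k of (A[0][0] + B[0][0] = -1 + 8 = 7, A[0][1] + B[1][0] = 8 + -3 = 5) = 5 (attained at k = 1)
  C[0][1] = min over k of (A[0][0] + B[0][1] = -1 + 2 = 1, A[0][1] + B[1][1] = 8 + -5 = 3) = 1 (attained at k = 0)
  C[1][0] = min over k of (A[1][0] + B[0][0] = -4 + 8 = 4, A[1][1] + B[1][0] = 9 + -3 = 6) = 4 (attained at k = 0)
  C[1][1] = min over k of (A[1][0] + B[0][1] = -4 + 2 = -2, A[1][1] + B[1][1] = 9 + -5 = 4) = -2 (attained at k = 0)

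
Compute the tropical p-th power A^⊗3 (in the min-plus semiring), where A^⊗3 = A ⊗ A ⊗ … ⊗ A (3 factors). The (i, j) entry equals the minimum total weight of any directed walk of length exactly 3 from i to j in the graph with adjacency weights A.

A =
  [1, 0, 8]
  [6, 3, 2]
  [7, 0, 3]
A^⊗3 =
  [3, 2, 3]
  [8, 5, 4]
  [7, 2, 5]

Each entry (A^⊗3)_ij equals the minimum over all length-3 walks i = v_0 → v_1 → … → v_3 = j of Σ_t A[v_t][v_{t+1}]. For example, for (i, j) = (0, 2) we minimise over 9 possible intermediate vertex sequences; the minimum is 3, attained along the walk 0 → 0 → 1 → 2.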